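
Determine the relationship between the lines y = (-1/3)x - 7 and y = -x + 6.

Slope of line 1: m1 = -1/3
Slope of line 2: m2 = -1
For parallel lines we need equal slopes: -1/3 != -1.
For perpendicular lines we need m1*m2 = -1: (-1/3)(-1) = 1/3 != -1.
Since neither condition holds, the lines are neither parallel nor perpendicular.

Neither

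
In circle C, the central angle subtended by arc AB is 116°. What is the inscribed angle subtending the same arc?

By the inscribed angle theorem, the inscribed angle is half the central angle.
Inscribed angle = 116° / 2 = 58°

58°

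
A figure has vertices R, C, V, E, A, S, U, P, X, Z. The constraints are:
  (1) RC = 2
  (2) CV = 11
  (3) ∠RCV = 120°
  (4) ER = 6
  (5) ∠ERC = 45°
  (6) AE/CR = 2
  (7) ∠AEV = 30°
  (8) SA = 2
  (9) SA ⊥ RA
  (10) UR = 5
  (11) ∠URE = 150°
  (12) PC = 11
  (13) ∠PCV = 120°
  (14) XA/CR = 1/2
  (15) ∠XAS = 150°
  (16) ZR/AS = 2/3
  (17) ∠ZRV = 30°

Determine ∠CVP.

Step 1: By the law of cosines on triangle VCP: VP² = 11² + 11² − 2·11·11·cos(120°) = 363, so VP = 11·√3.
Step 2: By the inverse law of cosines on triangle CVP: cos(∠CVP) = (11² + (11·√3)² − 11²) / (2·11·11·√3) = 363/419.16 = 0.866, so ∠CVP = 30°.

Therefore, the measure of angle ∠CVP = 30°.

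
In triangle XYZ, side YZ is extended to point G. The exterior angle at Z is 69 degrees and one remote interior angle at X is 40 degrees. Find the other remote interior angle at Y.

The exterior angle theorem states that an exterior angle equals the sum of the two non-adjacent interior angles.
So 69 = 40 + angle Y, which gives angle Y = 69 - 40 = 29 degrees.

29 degrees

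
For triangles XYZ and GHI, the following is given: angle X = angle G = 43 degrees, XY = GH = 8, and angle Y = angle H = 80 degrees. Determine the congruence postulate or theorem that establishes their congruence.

The given information matches ASA: Two pairs of corresponding angles and the included side are equal (Angle-Side-Angle).

ASA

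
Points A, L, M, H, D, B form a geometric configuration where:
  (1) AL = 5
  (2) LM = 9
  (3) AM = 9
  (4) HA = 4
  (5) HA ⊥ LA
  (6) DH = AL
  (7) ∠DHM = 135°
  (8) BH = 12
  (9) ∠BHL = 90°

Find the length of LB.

Step 1: By the law of cosines on triangle LAH: LH² = 5² + 4² − 2·5·4·cos(90°) = 41, so LH = √41.
Step 2: By the law of cosines on triangle LHB: LB² = √41² + 12² − 2·√41·12·cos(90°) = 185, so LB = √185.

Therefore, the length of LB = √185.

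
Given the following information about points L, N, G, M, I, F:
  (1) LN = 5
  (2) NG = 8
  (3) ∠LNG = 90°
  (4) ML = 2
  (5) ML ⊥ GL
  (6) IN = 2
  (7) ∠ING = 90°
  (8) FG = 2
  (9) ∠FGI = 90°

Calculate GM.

Step 1: By the law of cosines on triangle LNG: LG² = 5² + 8² − 2·5·8·cos(90°) = 89, so LG = √89.
Step 2: By the law of cosines on triangle GLM: GM² = √89² + 2² − 2·√89·2·cos(90°) = 93, so GM = √93.

Therefore, the length of GM = √93.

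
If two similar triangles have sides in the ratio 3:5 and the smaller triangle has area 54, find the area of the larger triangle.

Area ratio = (3/5)^2 = 9/25. Area of the larger triangle = 54 * 25/9 = 150.

150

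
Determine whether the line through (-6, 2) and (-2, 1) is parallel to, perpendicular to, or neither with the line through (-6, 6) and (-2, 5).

Slope of line 1: m1 = (1 - 2)/(-2 - -6) = -1/4 = -1/4
Slope of line 2: m2 = (5 - 6)/(-2 - -6) = -1/4 = -1/4
m1 = m2, so the lines are parallel.

Parallel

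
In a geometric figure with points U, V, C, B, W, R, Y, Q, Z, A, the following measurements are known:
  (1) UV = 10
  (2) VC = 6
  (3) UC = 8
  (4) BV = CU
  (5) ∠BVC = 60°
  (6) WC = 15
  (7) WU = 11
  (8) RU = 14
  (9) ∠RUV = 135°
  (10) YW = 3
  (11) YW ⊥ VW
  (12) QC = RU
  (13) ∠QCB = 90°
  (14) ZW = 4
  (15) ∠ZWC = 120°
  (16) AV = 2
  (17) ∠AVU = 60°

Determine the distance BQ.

From the given relations: BV = CU = 8; QC = RU = 14.
Step 1: By the law of cosines on triangle BVC: BC² = 8² + 6² − 2·8·6·cos(60°) = 52, so BC = 2·√13.
Step 2: By the law of cosines on triangle BCQ: BQ² = (2·√13)² + 14² − 2·2·√13·14·cos(90°) = 248, so BQ = 2·√62.

Therefore, the length of BQ = 2·√62.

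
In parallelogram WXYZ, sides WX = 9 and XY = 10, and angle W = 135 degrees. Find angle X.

Consecutive angles are supplementary: angle X = 180 - 135 = 45 degrees.

45 degrees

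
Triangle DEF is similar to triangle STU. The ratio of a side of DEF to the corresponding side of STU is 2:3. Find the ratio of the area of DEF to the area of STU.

Area scales with the square of linear dimensions. If every length is multiplied by 2/3, then the area is multiplied by (2/3)^2 = 4/9.
The area ratio is 4:9.

4:9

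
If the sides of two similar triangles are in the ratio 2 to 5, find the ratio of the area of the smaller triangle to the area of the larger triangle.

Area scales with the square of linear dimensions. If every length is multiplied by 2/5, then the area is multiplied by (2/5)^2 = 4/25.
The area ratio is 4:25.

4:25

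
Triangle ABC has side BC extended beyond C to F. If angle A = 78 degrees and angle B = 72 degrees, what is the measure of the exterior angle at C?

The interior angle at C is 180 - 78 - 72 = 30 degrees.
The exterior angle and interior angle at C are supplementary:
Exterior angle = 180 - 30 = 150 degrees.

150 degrees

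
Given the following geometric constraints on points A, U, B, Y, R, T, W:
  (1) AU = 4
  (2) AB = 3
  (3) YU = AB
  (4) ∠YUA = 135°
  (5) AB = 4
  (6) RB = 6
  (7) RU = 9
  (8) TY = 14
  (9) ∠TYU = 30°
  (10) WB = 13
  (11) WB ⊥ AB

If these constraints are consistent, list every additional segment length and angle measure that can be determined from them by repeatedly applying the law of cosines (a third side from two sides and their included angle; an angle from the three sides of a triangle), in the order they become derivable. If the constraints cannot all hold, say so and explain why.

These constraints are not satisfiable: (2) AB = 3 and (5) AB = 4 assign two different lengths to the same segment. No planar figure meets all of them, so nothing further can be derived.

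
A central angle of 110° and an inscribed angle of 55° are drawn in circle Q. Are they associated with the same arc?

By the inscribed angle theorem, if both angles subtend the same arc, the inscribed angle must be half the central angle.
Half of 110° = 55°, which equals the given inscribed angle of 55°.
Therefore, yes, they correspond to the same arc.

Yes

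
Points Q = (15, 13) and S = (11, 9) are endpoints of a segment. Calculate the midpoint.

The midpoint is the average of the coordinates:
x: (15 + 11)/2 = 13
y: (13 + 9)/2 = 11
Midpoint = (13, 11)

(13, 11)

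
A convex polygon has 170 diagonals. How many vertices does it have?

Using d = n(n - 3)/2, we solve 170 = n(n - 3)/2.
So n(n - 3) = 340.
Testing n = 20: 20 * 17 = 340 = 340. Correct.
The polygon has 20 sides.

20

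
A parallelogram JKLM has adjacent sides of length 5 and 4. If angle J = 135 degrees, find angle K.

Consecutive angles are supplementary: angle K = 180 - 135 = 45 degrees.

45 degrees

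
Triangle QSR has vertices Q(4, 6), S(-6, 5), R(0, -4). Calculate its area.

Shoelace: Area = (1/2)|4(5--4) + -6(-4-6) + 0(6-5)| = (1/2)(96) = 48

48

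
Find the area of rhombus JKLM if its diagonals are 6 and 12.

Area of a rhombus = (d1 * d2) / 2
Area = (6 * 12) / 2
Area = 72 / 2
Area = 36

36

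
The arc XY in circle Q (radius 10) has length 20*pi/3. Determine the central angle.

The full circumference is 2πr = 20*pi.
The arc is 20*pi/3 / 20*pi = 1/3 of the full circle.
So the central angle = 1/3 × 360° = 120°.

120°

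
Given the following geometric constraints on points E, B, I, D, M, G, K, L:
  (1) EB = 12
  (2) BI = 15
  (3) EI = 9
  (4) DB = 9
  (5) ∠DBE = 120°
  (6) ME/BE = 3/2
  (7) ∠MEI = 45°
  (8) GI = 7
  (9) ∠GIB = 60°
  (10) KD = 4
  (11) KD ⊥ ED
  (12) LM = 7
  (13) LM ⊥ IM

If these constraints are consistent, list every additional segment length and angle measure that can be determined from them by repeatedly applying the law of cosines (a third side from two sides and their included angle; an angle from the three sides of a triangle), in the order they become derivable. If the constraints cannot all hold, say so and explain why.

The constraints are consistent. Derivable facts, in order:
After 1 step:
- BG = 13
- ED = 3·√37
- IM ≈ 13.26
- ∠BEI = 90°
- ∠BIE = 53.13°
- ∠EBI = 36.87°
After 2 steps:
- EK ≈ 18.68
- IL ≈ 15
- ∠BDE = 34.72°
- ∠BED = 25.28°
- ∠BGI = 92.2°
- ∠EIM = 106.32°
- ∠EMI = 28.68°
- ∠GBI = 27.8°
After 3 steps:
- ∠DEK = 12.36°
- ∠DKE = 77.64°
- ∠ILM = 62.17°
- ∠LIM = 27.83°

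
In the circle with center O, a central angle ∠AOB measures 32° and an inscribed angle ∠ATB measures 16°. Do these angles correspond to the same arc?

By the inscribed angle theorem, if both angles subtend the same arc, the inscribed angle must be half the central angle.
Half of 32° = 16°, which equals the given inscribed angle of 16°.
Therefore, yes, they correspond to the same arc.

Yes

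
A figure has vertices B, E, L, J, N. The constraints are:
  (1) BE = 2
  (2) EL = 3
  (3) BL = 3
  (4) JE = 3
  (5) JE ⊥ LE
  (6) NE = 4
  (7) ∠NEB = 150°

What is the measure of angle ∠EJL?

Step 1: By the law of cosines on triangle JEL: JL² = 3² + 3² − 2·3·3·cos(90°) = 18, so JL = 3·√2.
Step 2: By the inverse law of cosines on triangle EJL: cos(∠EJL) = (3² + (3·√2)² − 3²) / (2·3·3·√2) = 18/25.46 = 0.7071, so ∠EJL = 45°.

Therefore, the measure of angle ∠EJL = 45°.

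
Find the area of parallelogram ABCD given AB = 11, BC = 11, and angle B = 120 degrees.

Area = a * b * sin(theta)
Area = 11 * 11 * sin(120 degrees)
Area = 121 * sqrt(3)/2
Area = 121*sqrt(3)/2

121*sqrt(3)/2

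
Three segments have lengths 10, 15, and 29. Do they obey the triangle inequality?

Check the triangle inequality: 10 + 15 = 25 ≤ 29.
Since the sum of two sides does not exceed the third, no triangle can be formed.

No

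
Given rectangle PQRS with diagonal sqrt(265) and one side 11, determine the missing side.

Using the Pythagorean theorem: d^2 = a^2 + b^2
b^2 = d^2 - a^2
b^2 = 265 - 121
b^2 = 144
b = sqrt(144) = 12

12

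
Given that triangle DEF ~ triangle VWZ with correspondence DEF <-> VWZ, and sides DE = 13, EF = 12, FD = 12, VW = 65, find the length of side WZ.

Similar triangles have proportional sides. Setting up the proportion:
VW / DE = WZ / EF
65 / 13 = WZ / 12
WZ = 12 * 65 / 13 = 60.

60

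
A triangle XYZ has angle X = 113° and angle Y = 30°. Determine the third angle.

By the triangle angle sum property, the three interior angles of any triangle add up to 180°.
We know angle X = 113° and angle Y = 30°, so their sum is 143°.
Therefore angle Z = 180° - 143° = 37°.

37 degrees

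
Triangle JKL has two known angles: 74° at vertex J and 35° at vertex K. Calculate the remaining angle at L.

The interior angles sum to 180°: angle L = 180 - 74 - 35 = 71°.
The triangle is acute (angles 74°, 35°, 71°).

71 degrees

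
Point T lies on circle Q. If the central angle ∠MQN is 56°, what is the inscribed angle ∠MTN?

An inscribed angle intercepts an arc from a point on the circle, while the central angle intercepts the same arc from the center.
The inscribed angle is always half the central angle: 56° / 2 = 28°.

28°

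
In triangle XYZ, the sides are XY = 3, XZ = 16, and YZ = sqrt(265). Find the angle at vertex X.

cos(X) = (3² + 16² - (sqrt(265))²) / (2 × 3 × 16) = 0, so X = arccos(0) = 90°.

90°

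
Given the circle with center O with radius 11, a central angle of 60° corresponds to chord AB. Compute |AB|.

Drop a perpendicular from the center to the chord, bisecting both the chord and the central angle.
Each half-chord = r sin(θ/2) = 11 sin(30°).
The full chord = 2 × 11 × sin(30°) = 11.

11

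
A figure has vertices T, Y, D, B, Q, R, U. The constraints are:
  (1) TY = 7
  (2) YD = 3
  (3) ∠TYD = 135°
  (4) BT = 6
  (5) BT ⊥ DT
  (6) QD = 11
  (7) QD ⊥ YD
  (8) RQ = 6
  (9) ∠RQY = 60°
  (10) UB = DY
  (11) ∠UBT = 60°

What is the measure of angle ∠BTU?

From the given relations: UB = DY = 3.
Step 1: By the law of cosines on triangle TBU: TU² = 6² + 3² − 2·6·3·cos(60°) = 27, so TU = 3·√3.
Step 2: By the inverse law of cosines on triangle BTU: cos(∠BTU) = (6² + (3·√3)² − 3²) / (2·6·3·√3) = 54/62.35 = 0.866, so ∠BTU = 30°.

Therefore, the measure of angle ∠BTU = 30°.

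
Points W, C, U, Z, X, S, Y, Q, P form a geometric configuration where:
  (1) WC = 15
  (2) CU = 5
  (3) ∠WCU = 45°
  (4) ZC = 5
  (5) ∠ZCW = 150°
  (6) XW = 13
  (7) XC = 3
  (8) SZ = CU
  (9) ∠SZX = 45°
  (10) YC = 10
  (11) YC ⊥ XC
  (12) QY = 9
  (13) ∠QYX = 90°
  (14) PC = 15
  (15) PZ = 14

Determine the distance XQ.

Step 1: By the law of cosines on triangle XCY: XY² = 3² + 10² − 2·3·10·cos(90°) = 109, so XY = √109.
Step 2: By the law of cosines on triangle XYQ: XQ² = √109² + 9² − 2·√109·9·cos(90°) = 190, so XQ = √190.

Therefore, the length of XQ = √190.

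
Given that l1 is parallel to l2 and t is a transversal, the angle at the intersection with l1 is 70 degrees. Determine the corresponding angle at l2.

Corresponding angles are equal: 70 degrees.

70 degrees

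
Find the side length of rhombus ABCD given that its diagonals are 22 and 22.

In a rhombus, the diagonals bisect each other perpendicularly, creating four congruent right triangles.
Each triangle has legs 11 (half of 22) and 11 (half of 22).
The hypotenuse of each right triangle is a side of the rhombus:
side = sqrt(11^2 + 11^2) = sqrt(242) = 11*sqrt(2)

11*sqrt(2)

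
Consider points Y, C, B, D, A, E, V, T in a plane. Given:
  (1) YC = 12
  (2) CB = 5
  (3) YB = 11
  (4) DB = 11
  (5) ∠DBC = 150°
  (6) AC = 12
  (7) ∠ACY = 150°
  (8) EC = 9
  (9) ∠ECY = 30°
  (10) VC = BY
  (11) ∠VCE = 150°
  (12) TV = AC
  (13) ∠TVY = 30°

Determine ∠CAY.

Step 1: By the law of cosines on triangle ACY: AY² = 12² + 12² − 2·12·12·cos(150°) = 537.42, so AY ≈ 23.18.
Step 2: By the inverse law of cosines on triangle CAY: cos(∠CAY) = (12² + 23.18² − 12²) / (2·12·23.18) = 537.42/556.37 = 0.9659, so ∠CAY = 15°.

Therefore, the measure of angle ∠CAY = 15°.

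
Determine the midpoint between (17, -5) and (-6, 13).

The midpoint is the average of the coordinates:
x: (17 + -6)/2 = 11/2
y: (-5 + 13)/2 = 4
Midpoint = (11/2, 4)

(11/2, 4)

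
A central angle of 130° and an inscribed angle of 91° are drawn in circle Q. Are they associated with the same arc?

By the inscribed angle theorem, the inscribed angle for a central angle of 130° should be 130° / 2 = 65°.
The given inscribed angle is 91°, which does not equal 65°.
Therefore, no, they do not correspond to the same arc.

No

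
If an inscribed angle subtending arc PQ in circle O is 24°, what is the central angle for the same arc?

By the inscribed angle theorem, the central angle is twice the inscribed angle.
Central angle = 2 × 24° = 48°

48°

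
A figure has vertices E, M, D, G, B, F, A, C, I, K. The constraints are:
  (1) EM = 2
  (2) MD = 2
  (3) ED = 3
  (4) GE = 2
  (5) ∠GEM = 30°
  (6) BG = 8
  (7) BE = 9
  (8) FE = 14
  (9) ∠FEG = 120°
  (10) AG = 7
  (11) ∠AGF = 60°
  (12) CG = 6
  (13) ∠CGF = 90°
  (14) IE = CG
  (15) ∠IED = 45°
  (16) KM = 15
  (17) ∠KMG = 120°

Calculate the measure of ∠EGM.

Step 1: By the law of cosines on triangle GEM: GM² = 2² + 2² − 2·2·2·cos(30°) = 1.07, so GM ≈ 1.04.
Step 2: By the inverse law of cosines on triangle EGM: cos(∠EGM) = (2² + 1.04² − 2²) / (2·2·1.04) = 1.07/4.14 = 0.2588, so ∠EGM = 75°.

Therefore, the measure of angle ∠EGM = 75°.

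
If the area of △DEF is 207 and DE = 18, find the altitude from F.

Area = (1/2) * base * height
height = 2 * Area / base
height = 2 * 207 / 18
height = 414 / 18
height = 23

23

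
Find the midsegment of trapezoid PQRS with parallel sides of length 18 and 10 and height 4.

The midsegment (median) of a trapezoid connects the midpoints of the non-parallel sides.
Its length is the average of the two bases: (18 + 10) / 2 = 14.

14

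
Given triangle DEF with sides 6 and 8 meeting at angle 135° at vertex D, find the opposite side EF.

By the law of cosines: EF^2 = DE^2 + DF^2 - 2*DE*DF*cos(D)
EF^2 = 6^2 + 8^2 - 2*6*8*cos(135°)
EF^2 = 36 + 64 - 96*(-sqrt(2)/2)
EF^2 = 48*sqrt(2) + 100
EF = 2*sqrt(12*sqrt(2) + 25)

2*sqrt(12*sqrt(2) + 25)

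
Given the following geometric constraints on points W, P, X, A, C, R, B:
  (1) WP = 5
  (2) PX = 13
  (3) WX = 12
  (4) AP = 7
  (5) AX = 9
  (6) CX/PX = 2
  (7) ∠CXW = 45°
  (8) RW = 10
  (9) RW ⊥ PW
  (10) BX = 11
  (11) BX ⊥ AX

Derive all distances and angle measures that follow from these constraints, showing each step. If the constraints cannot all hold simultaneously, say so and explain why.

The constraints are consistent.

From the given relations:
  CX = 2·PX = 2·13 = 26

Step 1: From WX = 12, XC = 26, and ∠WXC = 45°, by the law of cosines:
  WC² = WX² + XC² - 2·WX·XC·cos(45°) = 144 + 676 - 441.2 = 378.8
  WC ≈ 19.46

Step 2: From PW = 5, WR = 10, and ∠PWR = 90°, by the law of cosines:
  PR² = PW² + WR² - 2·PW·WR·cos(90°) = 25 + 100 - 0 = 125
  PR = 5·√5

Step 3: From AX = 9, XB = 11, and ∠AXB = 90°, by the law of cosines:
  AB² = AX² + XB² - 2·AX·XB·cos(90°) = 81 + 121 - 0 = 202
  AB ≈ 14.21

Step 4: From WP = 5, WX = 12, PX = 13, by the inverse law of cosines:
  cos(∠PWX) = (WP² + WX² - PX²) / (2·WP·WX)
  ∠PWX = 90°

Step 5: From PA = 7, PX = 13, AX = 9, by the inverse law of cosines:
  cos(∠APX) = (PA² + PX² - AX²) / (2·PA·PX)
  ∠APX = 41.17°

Step 6: From PW = 5, PX = 13, WX = 12, by the inverse law of cosines:
  cos(∠WPX) = (PW² + PX² - WX²) / (2·PW·PX)
  ∠WPX = 67.38°

Step 7: From XA = 9, XP = 13, AP = 7, by the inverse law of cosines:
  cos(∠AXP) = (XA² + XP² - AP²) / (2·XA·XP)
  ∠AXP = 30.8°

Step 8: From XP = 13, XW = 12, PW = 5, by the inverse law of cosines:
  cos(∠PXW) = (XP² + XW² - PW²) / (2·XP·XW)
  ∠PXW = 22.62°

Step 9: From AP = 7, AX = 9, PX = 13, by the inverse law of cosines:
  cos(∠PAX) = (AP² + AX² - PX²) / (2·AP·AX)
  ∠PAX = 108.03°

Step 10: From WC = 19.46, WX = 12, CX = 26, by the inverse law of cosines:
  cos(∠CWX) = (WC² + WX² - CX²) / (2·WC·WX)
  ∠CWX = 109.15°

Step 11: From PR = 5·√5, PW = 5, RW = 10, by the inverse law of cosines:
  cos(∠RPW) = (PR² + PW² - RW²) / (2·PR·PW)
  ∠RPW = 63.43°

Step 12: From AB = 14.21, AX = 9, BX = 11, by the inverse law of cosines:
  cos(∠BAX) = (AB² + AX² - BX²) / (2·AB·AX)
  ∠BAX = 50.71°

Step 13: From CW = 19.46, CX = 26, WX = 12, by the inverse law of cosines:
  cos(∠WCX) = (CW² + CX² - WX²) / (2·CW·CX)
  ∠WCX = 25.85°

Step 14: From RP = 5·√5, RW = 10, PW = 5, by the inverse law of cosines:
  cos(∠PRW) = (RP² + RW² - PW²) / (2·RP·RW)
  ∠PRW = 26.57°

Step 15: From BA = 14.21, BX = 11, AX = 9, by the inverse law of cosines:
  cos(∠ABX) = (BA² + BX² - AX²) / (2·BA·BX)
  ∠ABX = 39.29°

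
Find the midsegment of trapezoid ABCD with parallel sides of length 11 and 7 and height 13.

midsegment = (11 + 7) / 2 = 18 / 2 = 9

9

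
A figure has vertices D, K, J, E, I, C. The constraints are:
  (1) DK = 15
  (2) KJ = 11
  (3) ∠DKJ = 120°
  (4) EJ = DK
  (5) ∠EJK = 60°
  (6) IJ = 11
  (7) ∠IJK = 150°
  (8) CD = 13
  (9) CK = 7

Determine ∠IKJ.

Step 1: By the law of cosines on triangle KJI: KI² = 11² + 11² − 2·11·11·cos(150°) = 451.58, so KI ≈ 21.25.
Step 2: By the inverse law of cosines on triangle IKJ: cos(∠IKJ) = (21.25² + 11² − 11²) / (2·21.25·11) = 451.58/467.51 = 0.9659, so ∠IKJ = 15°.

Therefore, the measure of angle ∠IKJ = 15°.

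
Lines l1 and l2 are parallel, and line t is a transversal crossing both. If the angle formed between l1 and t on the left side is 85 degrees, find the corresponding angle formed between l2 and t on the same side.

Corresponding angles formed by parallel lines and a transversal are equal.
The given angle is 85 degrees.
The corresponding angle = 85 degrees.

85 degrees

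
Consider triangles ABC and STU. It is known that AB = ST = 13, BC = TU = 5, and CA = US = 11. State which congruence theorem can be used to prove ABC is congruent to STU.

The given information provides:
AB = ST = 13, BC = TU = 5, and CA = US = 11
This matches the SSS congruence theorem.
All three pairs of corresponding sides are equal (Side-Side-Side).

SSS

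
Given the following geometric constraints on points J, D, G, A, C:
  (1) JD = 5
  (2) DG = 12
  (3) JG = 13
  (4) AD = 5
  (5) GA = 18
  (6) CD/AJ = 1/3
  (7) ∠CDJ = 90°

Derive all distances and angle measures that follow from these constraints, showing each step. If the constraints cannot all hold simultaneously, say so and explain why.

These constraints are not satisfiable: by the triangle inequality in triangle DGA, (2) DG = 12 and (4) AD = 5 force GA ≤ 12 + 5 = 17, but (5) says GA = 18. No planar figure meets all of them, so nothing further can be derived.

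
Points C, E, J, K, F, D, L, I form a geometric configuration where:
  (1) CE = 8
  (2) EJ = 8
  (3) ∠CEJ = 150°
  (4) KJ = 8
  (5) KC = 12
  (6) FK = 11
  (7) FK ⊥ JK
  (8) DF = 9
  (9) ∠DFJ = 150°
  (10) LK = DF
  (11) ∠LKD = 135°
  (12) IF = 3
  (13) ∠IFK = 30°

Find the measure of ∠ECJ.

Step 1: By the law of cosines on triangle CEJ: CJ² = 8² + 8² − 2·8·8·cos(150°) = 238.85, so CJ ≈ 15.45.
Step 2: By the inverse law of cosines on triangle ECJ: cos(∠ECJ) = (8² + 15.45² − 8²) / (2·8·15.45) = 238.85/247.28 = 0.9659, so ∠ECJ = 15°.

Therefore, the measure of angle ∠ECJ = 15°.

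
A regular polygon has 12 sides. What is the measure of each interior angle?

Each interior angle of a regular n-gon is (n - 2) * 180 / n.
For n = 12: (12 - 2) * 180 / 12 = 1800/12 = 150 degrees.

150 degrees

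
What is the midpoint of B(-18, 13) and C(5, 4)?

The midpoint is the average of the coordinates:
x: (-18 + 5)/2 = -13/2
y: (13 + 4)/2 = 17/2
Midpoint = (-13/2, 17/2)

(-13/2, 17/2)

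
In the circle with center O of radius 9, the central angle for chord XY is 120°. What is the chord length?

Chord = 2(9) sin(60°) = 9*sqrt(3)

9*sqrt(3)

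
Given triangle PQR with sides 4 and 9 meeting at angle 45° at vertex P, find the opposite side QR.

Law of cosines: QR^2 = 4^2 + 9^2 - 2(4)(9)cos(45°) = 97 - 36*sqrt(2), so QR = sqrt(97 - 36*sqrt(2)).

sqrt(97 - 36*sqrt(2))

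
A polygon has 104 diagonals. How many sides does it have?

Using d = n(n - 3)/2, we solve 104 = n(n - 3)/2.
So n(n - 3) = 208.
Testing n = 16: 16 * 13 = 208 = 208. Correct.
The polygon has 16 sides.

16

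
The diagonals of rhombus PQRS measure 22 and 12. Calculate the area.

Area of a rhombus = (d1 * d2) / 2
Area = (22 * 12) / 2
Area = 264 / 2
Area = 132

132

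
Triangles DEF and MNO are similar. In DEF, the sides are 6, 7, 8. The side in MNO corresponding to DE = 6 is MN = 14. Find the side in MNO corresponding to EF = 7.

Since the triangles are similar, the ratio of corresponding sides is constant.
Scale factor k = MN / DE = 14 / 6 = 7/3
NO = k * EF = 7/3 * 7 = 49/3

49/3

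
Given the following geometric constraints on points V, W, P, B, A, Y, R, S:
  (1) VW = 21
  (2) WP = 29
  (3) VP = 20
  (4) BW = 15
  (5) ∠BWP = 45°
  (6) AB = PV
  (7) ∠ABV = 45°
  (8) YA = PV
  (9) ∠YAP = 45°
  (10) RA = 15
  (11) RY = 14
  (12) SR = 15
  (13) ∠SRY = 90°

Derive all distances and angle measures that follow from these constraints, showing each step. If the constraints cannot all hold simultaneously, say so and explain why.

The constraints are consistent.

From the given relations:
  AB = PV = 20
  YA = PV = 20

Step 1: From PW = 29, WB = 15, and ∠PWB = 45°, by the law of cosines:
  PB² = PW² + WB² - 2·PW·WB·cos(45°) = 841 + 225 - 615.2 = 450.8
  PB ≈ 21.23

Step 2: From YR = 14, RS = 15, and ∠YRS = 90°, by the law of cosines:
  YS² = YR² + RS² - 2·YR·RS·cos(90°) = 196 + 225 - 0 = 421
  YS ≈ 20.52

Step 3: From VP = 20, VW = 21, PW = 29, by the inverse law of cosines:
  cos(∠PVW) = (VP² + VW² - PW²) / (2·VP·VW)
  ∠PVW = 90°

Step 4: From WP = 29, WV = 21, PV = 20, by the inverse law of cosines:
  cos(∠PWV) = (WP² + WV² - PV²) / (2·WP·WV)
  ∠PWV = 43.6°

Step 5: From PV = 20, PW = 29, VW = 21, by the inverse law of cosines:
  cos(∠VPW) = (PV² + PW² - VW²) / (2·PV·PW)
  ∠VPW = 46.4°

Step 6: From AR = 15, AY = 20, RY = 14, by the inverse law of cosines:
  cos(∠RAY) = (AR² + AY² - RY²) / (2·AR·AY)
  ∠RAY = 44.36°

Step 7: From YA = 20, YR = 14, AR = 15, by the inverse law of cosines:
  cos(∠AYR) = (YA² + YR² - AR²) / (2·YA·YR)
  ∠AYR = 48.51°

Step 8: From RA = 15, RY = 14, AY = 20, by the inverse law of cosines:
  cos(∠ARY) = (RA² + RY² - AY²) / (2·RA·RY)
  ∠ARY = 87.13°

Step 9: From PB = 21.23, PW = 29, BW = 15, by the inverse law of cosines:
  cos(∠BPW) = (PB² + PW² - BW²) / (2·PB·PW)
  ∠BPW = 29.97°

Step 10: From BP = 21.23, BW = 15, PW = 29, by the inverse law of cosines:
  cos(∠PBW) = (BP² + BW² - PW²) / (2·BP·BW)
  ∠PBW = 105.03°

Step 11: From YR = 14, YS = 20.52, RS = 15, by the inverse law of cosines:
  cos(∠RYS) = (YR² + YS² - RS²) / (2·YR·YS)
  ∠RYS = 46.97°

Step 12: From SR = 15, SY = 20.52, RY = 14, by the inverse law of cosines:
  cos(∠RSY) = (SR² + SY² - RY²) / (2·SR·SY)
  ∠RSY = 43.03°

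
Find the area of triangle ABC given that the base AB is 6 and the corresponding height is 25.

A triangle's area is half the area of a rectangle with the same base and height.
Area = (1/2) * 6 * 25 = 75.

75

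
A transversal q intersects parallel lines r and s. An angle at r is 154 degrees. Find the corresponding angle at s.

Corresponding angles formed by parallel lines and a transversal are equal.
The given angle is 154 degrees.
The corresponding angle = 154 degrees.

154 degrees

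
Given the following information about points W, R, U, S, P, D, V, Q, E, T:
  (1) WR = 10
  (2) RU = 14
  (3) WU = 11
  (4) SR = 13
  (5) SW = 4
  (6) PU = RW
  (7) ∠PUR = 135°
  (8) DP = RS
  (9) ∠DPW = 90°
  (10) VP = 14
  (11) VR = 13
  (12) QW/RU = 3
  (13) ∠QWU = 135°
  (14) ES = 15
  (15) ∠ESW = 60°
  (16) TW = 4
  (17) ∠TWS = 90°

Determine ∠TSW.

Step 1: By the law of cosines on triangle SWT: ST² = 4² + 4² − 2·4·4·cos(90°) = 32, so ST = 4·√2.
Step 2: By the inverse law of cosines on triangle TSW: cos(∠TSW) = ((4·√2)² + 4² − 4²) / (2·4·√2·4) = 32/45.25 = 0.7071, so ∠TSW = 45°.

Therefore, the measure of angle ∠TSW = 45°.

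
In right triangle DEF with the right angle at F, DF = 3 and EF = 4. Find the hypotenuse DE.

In a right triangle, the square of the hypotenuse equals the sum of the squares of the two legs.
The legs are 3 and 4, so the hypotenuse = sqrt(9 + 16) = sqrt(25) = 5.

5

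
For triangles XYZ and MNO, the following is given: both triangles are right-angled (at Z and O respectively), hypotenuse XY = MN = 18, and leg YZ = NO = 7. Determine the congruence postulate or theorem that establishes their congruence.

The given information matches HL: The hypotenuse and one leg of two right triangles are equal (Hypotenuse-Leg).

HL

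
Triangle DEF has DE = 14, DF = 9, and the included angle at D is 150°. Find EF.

By the law of cosines: EF^2 = DE^2 + DF^2 - 2*DE*DF*cos(D)
EF^2 = 14^2 + 9^2 - 2*14*9*cos(150°)
EF^2 = 196 + 81 - 252*(-sqrt(3)/2)
EF^2 = 126*sqrt(3) + 277
EF = sqrt(126*sqrt(3) + 277)

sqrt(126*sqrt(3) + 277)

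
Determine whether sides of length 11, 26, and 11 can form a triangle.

Check the triangle inequality: 11 + 11 = 22 ≤ 26.
Since the sum of two sides does not exceed the third, no triangle can be formed.

No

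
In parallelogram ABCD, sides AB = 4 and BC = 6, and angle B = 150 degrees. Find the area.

The area of a parallelogram equals the product of two adjacent sides times the sine of the included angle.
This is because the height equals 6 * sin(150°) = 3.
Area = 4 * 3 = 12

12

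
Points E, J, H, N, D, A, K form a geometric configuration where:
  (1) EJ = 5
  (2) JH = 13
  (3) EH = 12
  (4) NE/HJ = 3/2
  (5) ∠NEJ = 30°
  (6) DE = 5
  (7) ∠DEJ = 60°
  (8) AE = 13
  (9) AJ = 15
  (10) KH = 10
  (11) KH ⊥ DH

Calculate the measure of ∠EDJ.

Step 1: By the law of cosines on triangle DEJ: DJ² = 5² + 5² − 2·5·5·cos(60°) = 25, so DJ = 5.
Step 2: By the inverse law of cosines on triangle EDJ: cos(∠EDJ) = (5² + 5² − 5²) / (2·5·5) = 25/50 = 0.5, so ∠EDJ = 60°.

Therefore, the measure of angle ∠EDJ = 60°.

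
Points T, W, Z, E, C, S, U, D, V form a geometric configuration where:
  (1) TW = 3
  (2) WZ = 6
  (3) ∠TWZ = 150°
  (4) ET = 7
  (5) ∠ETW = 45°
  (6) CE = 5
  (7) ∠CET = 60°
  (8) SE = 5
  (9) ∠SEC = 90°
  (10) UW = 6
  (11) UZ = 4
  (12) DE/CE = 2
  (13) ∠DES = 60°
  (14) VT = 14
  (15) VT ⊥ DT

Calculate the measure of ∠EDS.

From the given relations: DE = 2·CE = 2·5 = 10.
Step 1: By the law of cosines on triangle DES: DS² = 10² + 5² − 2·10·5·cos(60°) = 75, so DS = 5·√3.
Step 2: By the inverse law of cosines on triangle EDS: cos(∠EDS) = (10² + (5·√3)² − 5²) / (2·10·5·√3) = 150/173.21 = 0.866, so ∠EDS = 30°.

Therefore, the measure of angle ∠EDS = 30°.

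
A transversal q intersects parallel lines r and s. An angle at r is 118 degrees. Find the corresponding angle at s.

Corresponding angles formed by parallel lines and a transversal are equal.
The given angle is 118 degrees.
The corresponding angle = 118 degrees.

118 degrees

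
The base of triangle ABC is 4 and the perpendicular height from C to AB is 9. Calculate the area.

A triangle's area is half the area of a rectangle with the same base and height.
Area = (1/2) * 4 * 9 = 18.

18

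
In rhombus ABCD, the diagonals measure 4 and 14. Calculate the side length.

In a rhombus, the diagonals bisect each other perpendicularly, creating four congruent right triangles.
Each triangle has legs 2 (half of 4) and 7 (half of 14).
The hypotenuse of each right triangle is a side of the rhombus:
side = sqrt(2^2 + 7^2) = sqrt(53)

sqrt(53)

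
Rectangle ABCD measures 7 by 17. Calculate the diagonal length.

Using the Pythagorean theorem:
d² = 7² + 17² = 49 + 289 = 338
d = sqrt(338) = 13*sqrt(2)

13*sqrt(2)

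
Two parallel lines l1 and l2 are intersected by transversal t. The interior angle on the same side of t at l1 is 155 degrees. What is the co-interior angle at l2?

Co-interior angles sum to 180: 180 - 155 = 25 degrees.

25 degrees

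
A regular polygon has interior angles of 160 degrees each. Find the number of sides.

The exterior angle is the supplement of the interior angle: 180 - 160 = 20 degrees.
Since the exterior angles of any convex polygon sum to 360 degrees, the number of sides is 360 / 20 = 18.

18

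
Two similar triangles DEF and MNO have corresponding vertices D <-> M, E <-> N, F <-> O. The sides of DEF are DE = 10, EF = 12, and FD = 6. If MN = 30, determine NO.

k = 30/10 = 3. NO = 3 * 12 = 36.

36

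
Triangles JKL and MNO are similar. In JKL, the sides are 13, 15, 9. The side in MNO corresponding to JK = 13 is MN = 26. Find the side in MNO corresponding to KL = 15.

Since the triangles are similar, the ratio of corresponding sides is constant.
Scale factor k = MN / JK = 26 / 13 = 2
NO = k * KL = 2 * 15 = 30

30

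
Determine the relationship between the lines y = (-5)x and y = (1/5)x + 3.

Slope of line 1: m1 = -5
Slope of line 2: m2 = 1/5
m1 * m2 = (-5) * (1/5) = -1 = -1, so the lines are perpendicular.

Perpendicular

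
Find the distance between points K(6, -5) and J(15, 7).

The horizontal distance is |15 - 6| = 9 and the vertical distance is |7 - -5| = 12.
By the Pythagorean theorem, d = sqrt(9^2 + 12^2) = sqrt(225) = 15.

15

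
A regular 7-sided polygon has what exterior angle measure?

Each exterior angle of a regular n-gon is 360 / n.
For n = 7: 360 / 7 = 360/7 degrees.

360/7 degrees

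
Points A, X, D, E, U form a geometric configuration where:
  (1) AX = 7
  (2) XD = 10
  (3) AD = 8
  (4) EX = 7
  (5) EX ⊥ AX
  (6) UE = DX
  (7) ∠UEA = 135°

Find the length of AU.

From the given relations: UE = DX = 10.
Step 1: By the law of cosines on triangle EXA: EA² = 7² + 7² − 2·7·7·cos(90°) = 98, so EA = 7·√2.
Step 2: By the law of cosines on triangle AEU: AU² = (7·√2)² + 10² − 2·7·√2·10·cos(135°) = 338, so AU = 13·√2.

Therefore, the length of AU = 13·√2.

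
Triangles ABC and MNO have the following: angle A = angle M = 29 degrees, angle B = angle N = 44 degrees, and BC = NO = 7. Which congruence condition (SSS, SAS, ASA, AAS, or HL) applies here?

The given information provides:
angle A = angle M = 29 degrees, angle B = angle N = 44 degrees, and BC = NO = 7
This matches the AAS congruence theorem.
Two pairs of corresponding angles and a non-included side are equal (Angle-Angle-Side).

AAS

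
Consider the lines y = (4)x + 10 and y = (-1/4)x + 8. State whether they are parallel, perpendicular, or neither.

Slope of line 1: m1 = 4
Slope of line 2: m2 = -1/4
m1 * m2 = -1, so perpendicular.

Perpendicular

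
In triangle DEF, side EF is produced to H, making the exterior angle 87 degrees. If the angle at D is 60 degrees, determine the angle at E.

By the exterior angle theorem: exterior angle = sum of remote interior angles.
87 = 60 + angle E
angle E = 87 - 60 = 27 degrees

27 degrees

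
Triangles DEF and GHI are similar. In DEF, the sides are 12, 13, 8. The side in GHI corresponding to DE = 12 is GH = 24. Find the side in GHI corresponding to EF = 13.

k = 24/12 = 2. HI = 2 * 13 = 26.

26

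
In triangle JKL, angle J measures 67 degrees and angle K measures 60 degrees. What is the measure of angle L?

Let angle L = x. Then 67 + 60 + x = 180.
x = 180 - 127 = 53 degrees.

53 degrees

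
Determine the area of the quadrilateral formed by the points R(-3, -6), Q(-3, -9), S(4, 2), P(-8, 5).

Using the Shoelace formula for a quadrilateral (vertices in order):
Area = (1/2)|sum of (x_i * y_(i+1) - x_(i+1) * y_i)|
Terms: (-3*-9 - -3*-6) = 9, (-3*2 - 4*-9) = 30, (4*5 - -8*2) = 36, (-8*-6 - -3*5) = 63
Sum = 138
Area = (1/2)(138) = 69

69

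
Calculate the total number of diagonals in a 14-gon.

Each of the 14 vertices connects to 11 non-adjacent vertices via diagonals.
Total connections = 14 × 11 = 154, but each diagonal is counted twice.
Number of diagonals = 154 / 2 = 77.

77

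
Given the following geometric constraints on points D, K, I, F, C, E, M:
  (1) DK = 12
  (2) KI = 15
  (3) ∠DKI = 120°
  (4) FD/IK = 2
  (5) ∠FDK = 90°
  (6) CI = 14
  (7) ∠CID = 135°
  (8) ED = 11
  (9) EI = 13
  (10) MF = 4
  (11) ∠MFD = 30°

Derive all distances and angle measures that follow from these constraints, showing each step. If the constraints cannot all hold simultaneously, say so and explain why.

The constraints are consistent.

From the given relations:
  FD = 2·IK = 2·15 = 30

Step 1: From DK = 12, KI = 15, and ∠DKI = 120°, by the law of cosines:
  DI² = DK² + KI² - 2·DK·KI·cos(120°) = 144 + 225 + 180 = 549
  DI = 3·√61

Step 2: From DF = 30, FM = 4, and ∠DFM = 30°, by the law of cosines:
  DM² = DF² + FM² - 2·DF·FM·cos(30°) = 900 + 16 - 207.8 = 708.2
  DM ≈ 26.61

Step 3: From KD = 12, DF = 30, and ∠KDF = 90°, by the law of cosines:
  KF² = KD² + DF² - 2·KD·DF·cos(90°) = 144 + 900 - 0 = 1044
  KF = 6·√29

Step 4: From DI = 3·√61, IC = 14, and ∠DIC = 135°, by the law of cosines:
  DC² = DI² + IC² - 2·DI·IC·cos(135°) = 549 + 196 + 463.9 = 1209
  DC ≈ 34.77

Step 5: From DE = 11, DI = 3·√61, EI = 13, by the inverse law of cosines:
  cos(∠EDI) = (DE² + DI² - EI²) / (2·DE·DI)
  ∠EDI = 13.61°

Step 6: From DF = 30, DM = 26.61, FM = 4, by the inverse law of cosines:
  cos(∠FDM) = (DF² + DM² - FM²) / (2·DF·DM)
  ∠FDM = 4.31°

Step 7: From DI = 3·√61, DK = 12, IK = 15, by the inverse law of cosines:
  cos(∠IDK) = (DI² + DK² - IK²) / (2·DI·DK)
  ∠IDK = 33.67°

Step 8: From KD = 12, KF = 6·√29, DF = 30, by the inverse law of cosines:
  cos(∠DKF) = (KD² + KF² - DF²) / (2·KD·KF)
  ∠DKF = 68.2°

Step 9: From ID = 3·√61, IE = 13, DE = 11, by the inverse law of cosines:
  cos(∠DIE) = (ID² + IE² - DE²) / (2·ID·IE)
  ∠DIE = 11.49°

Step 10: From ID = 3·√61, IK = 15, DK = 12, by the inverse law of cosines:
  cos(∠DIK) = (ID² + IK² - DK²) / (2·ID·IK)
  ∠DIK = 26.33°

Step 11: From FD = 30, FK = 6·√29, DK = 12, by the inverse law of cosines:
  cos(∠DFK) = (FD² + FK² - DK²) / (2·FD·FK)
  ∠DFK = 21.8°

Step 12: From ED = 11, EI = 13, DI = 3·√61, by the inverse law of cosines:
  cos(∠DEI) = (ED² + EI² - DI²) / (2·ED·EI)
  ∠DEI = 154.9°

Step 13: From MD = 26.61, MF = 4, DF = 30, by the inverse law of cosines:
  cos(∠DMF) = (MD² + MF² - DF²) / (2·MD·MF)
  ∠DMF = 145.69°

Step 14: From DC = 34.77, DI = 3·√61, CI = 14, by the inverse law of cosines:
  cos(∠CDI) = (DC² + DI² - CI²) / (2·DC·DI)
  ∠CDI = 16.54°

Step 15: From CD = 34.77, CI = 14, DI = 3·√61, by the inverse law of cosines:
  cos(∠DCI) = (CD² + CI² - DI²) / (2·CD·CI)
  ∠DCI = 28.46°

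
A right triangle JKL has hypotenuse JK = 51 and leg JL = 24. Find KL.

KL = sqrt(51^2 - 24^2) = sqrt(2025) = 45

45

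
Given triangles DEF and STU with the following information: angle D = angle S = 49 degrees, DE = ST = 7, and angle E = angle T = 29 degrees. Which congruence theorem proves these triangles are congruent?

The given information matches ASA: Two pairs of corresponding angles and the included side are equal (Angle-Side-Angle).

ASA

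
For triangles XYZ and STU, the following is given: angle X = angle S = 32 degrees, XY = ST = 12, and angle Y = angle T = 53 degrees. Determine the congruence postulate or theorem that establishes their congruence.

The given information matches ASA: Two pairs of corresponding angles and the included side are equal (Angle-Side-Angle).

ASA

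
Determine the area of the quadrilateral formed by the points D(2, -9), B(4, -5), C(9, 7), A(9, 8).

The Shoelace formula works by pairing each vertex with the next (cycling back to the first).
For each pair, compute x_i*y_(i+1) - x_(i+1)*y_i:
  (2*-5 - 4*-9) = 26
  (4*7 - 9*-5) = 73
  (9*8 - 9*7) = 9
  (9*-9 - 2*8) = -97
Taking half the absolute value of the total: Area = (1/2)(11) = 11/2.

11/2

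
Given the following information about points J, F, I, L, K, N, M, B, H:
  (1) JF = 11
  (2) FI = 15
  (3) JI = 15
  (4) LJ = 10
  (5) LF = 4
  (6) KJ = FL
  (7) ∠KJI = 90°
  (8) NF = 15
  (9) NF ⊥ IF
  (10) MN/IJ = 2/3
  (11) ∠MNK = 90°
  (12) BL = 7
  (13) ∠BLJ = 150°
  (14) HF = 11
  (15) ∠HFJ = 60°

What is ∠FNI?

Step 1: By the law of cosines on triangle NFI: NI² = 15² + 15² − 2·15·15·cos(90°) = 450, so NI = 15·√2.
Step 2: By the inverse law of cosines on triangle FNI: cos(∠FNI) = (15² + (15·√2)² − 15²) / (2·15·15·√2) = 450/636.4 = 0.7071, so ∠FNI = 45°.

Therefore, the measure of angle ∠FNI = 45°.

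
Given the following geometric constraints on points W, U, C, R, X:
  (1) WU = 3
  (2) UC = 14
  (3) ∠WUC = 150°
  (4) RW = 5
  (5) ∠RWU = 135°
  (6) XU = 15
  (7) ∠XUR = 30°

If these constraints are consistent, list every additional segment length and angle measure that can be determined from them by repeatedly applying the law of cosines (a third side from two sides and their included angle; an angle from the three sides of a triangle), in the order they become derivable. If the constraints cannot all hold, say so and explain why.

The constraints are consistent. Derivable facts, in order:
After 1 step:
- UR ≈ 7.43
- WC ≈ 16.67
After 2 steps:
- RX ≈ 9.34
- ∠CWU = 24.84°
- ∠RUW = 28.41°
- ∠UCW = 5.16°
- ∠URW = 16.59°
After 3 steps:
- ∠RXU = 23.45°
- ∠URX = 126.55°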